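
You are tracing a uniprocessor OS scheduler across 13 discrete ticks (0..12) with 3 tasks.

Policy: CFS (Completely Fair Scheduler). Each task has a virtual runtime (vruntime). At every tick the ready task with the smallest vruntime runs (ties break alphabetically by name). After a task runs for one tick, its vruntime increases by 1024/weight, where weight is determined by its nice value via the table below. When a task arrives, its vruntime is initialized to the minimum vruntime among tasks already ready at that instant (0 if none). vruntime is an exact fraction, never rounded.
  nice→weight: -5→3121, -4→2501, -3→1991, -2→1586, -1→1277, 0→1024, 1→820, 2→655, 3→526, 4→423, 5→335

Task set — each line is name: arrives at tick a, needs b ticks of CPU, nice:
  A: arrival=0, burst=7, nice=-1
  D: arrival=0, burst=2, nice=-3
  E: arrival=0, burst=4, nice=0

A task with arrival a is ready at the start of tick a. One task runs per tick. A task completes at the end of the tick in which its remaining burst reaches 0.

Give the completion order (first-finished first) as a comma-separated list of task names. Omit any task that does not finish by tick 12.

t=0: vr[A=0 D=0 E=0] → run A
t=1: vr[A=1024/1277 D=0 E=0] → run D
t=2: vr[A=1024/1277 D=1024/1991 E=0] → run E
t=3: vr[A=1024/1277 D=1024/1991 E=1] → run D
t=4: vr[A=1024/1277 E=1] → run A
t=5: vr[A=2048/1277 E=1] → run E
t=6: vr[A=2048/1277 E=2] → run A
t=7: vr[A=3072/1277 E=2] → run E
t=8: vr[A=3072/1277 E=3] → run A
t=9: vr[A=4096/1277 E=3] → run E
t=10: vr[A=4096/1277] → run A
t=11: vr[A=5120/1277] → run A
t=12: vr[A=6144/1277] → run A

completion order = D, E, A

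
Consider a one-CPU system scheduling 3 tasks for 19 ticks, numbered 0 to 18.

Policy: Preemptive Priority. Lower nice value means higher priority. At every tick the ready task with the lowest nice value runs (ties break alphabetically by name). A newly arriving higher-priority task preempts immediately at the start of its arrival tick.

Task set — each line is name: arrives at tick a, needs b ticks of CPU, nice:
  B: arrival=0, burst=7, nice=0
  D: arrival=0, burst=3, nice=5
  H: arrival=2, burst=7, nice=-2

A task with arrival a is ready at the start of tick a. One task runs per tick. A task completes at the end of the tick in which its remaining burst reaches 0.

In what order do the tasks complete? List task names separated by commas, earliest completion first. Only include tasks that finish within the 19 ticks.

t=0: ready={B,D} → run B
t=1: ready={B,D} → run B
t=2: ready={B,D,H} → run H
t=3: ready={B,D,H} → run H
t=4: ready={B,D,H} → run H
t=5: ready={B,D,H} → run H
t=6: ready={B,D,H} → run H
t=7: ready={B,D,H} → run H
t=8: ready={B,D,H} → run H
t=9: ready={B,D} → run B
t=10: ready={B,D} → run B
t=11: ready={B,D} → run B
t=12: ready={B,D} → run B
t=13: ready={B,D} → run B
t=14: ready={D} → run D
t=15: ready={D} → run D
t=16: ready={D} → run D
t=17: (idle)
t=18: (idle)

completion order = H, B, D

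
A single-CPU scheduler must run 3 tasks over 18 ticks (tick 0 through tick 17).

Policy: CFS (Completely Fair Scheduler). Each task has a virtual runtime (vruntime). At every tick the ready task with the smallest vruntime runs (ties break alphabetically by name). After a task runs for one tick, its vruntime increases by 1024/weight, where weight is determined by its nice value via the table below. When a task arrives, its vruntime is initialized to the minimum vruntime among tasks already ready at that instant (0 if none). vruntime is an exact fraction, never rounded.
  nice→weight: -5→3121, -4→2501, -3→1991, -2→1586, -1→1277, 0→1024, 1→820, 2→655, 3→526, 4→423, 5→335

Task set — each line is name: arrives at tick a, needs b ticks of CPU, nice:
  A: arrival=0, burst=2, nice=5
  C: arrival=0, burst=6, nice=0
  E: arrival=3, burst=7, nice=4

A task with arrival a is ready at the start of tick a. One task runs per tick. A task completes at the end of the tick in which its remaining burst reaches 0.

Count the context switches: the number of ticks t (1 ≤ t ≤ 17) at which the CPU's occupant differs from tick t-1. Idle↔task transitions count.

t=0: vr[A=0 C=0] → run A
t=1: vr[A=1024/335 C=0] → run C
t=2: vr[A=1024/335 C=1] → run C
t=3: vr[A=1024/335 C=2 E=2] → run C
t=4: vr[A=1024/335 C=3 E=2] → run E
t=5: vr[A=1024/335 C=3 E=1870/423] → run C
t=6: vr[A=1024/335 C=4 E=1870/423] → run A
t=7: vr[C=4 E=1870/423] → run C
t=8: vr[C=5 E=1870/423] → run E
t=9: vr[C=5 E=2894/423] → run C
t=10: vr[E=2894/423] → run E
t=11: vr[E=1306/141] → run E
t=12: vr[E=4942/423] → run E
t=13: vr[E=5966/423] → run E
t=14: vr[E=2330/141] → run E
t=15: (idle)
t=16: (idle)
t=17: (idle)

context switches = 9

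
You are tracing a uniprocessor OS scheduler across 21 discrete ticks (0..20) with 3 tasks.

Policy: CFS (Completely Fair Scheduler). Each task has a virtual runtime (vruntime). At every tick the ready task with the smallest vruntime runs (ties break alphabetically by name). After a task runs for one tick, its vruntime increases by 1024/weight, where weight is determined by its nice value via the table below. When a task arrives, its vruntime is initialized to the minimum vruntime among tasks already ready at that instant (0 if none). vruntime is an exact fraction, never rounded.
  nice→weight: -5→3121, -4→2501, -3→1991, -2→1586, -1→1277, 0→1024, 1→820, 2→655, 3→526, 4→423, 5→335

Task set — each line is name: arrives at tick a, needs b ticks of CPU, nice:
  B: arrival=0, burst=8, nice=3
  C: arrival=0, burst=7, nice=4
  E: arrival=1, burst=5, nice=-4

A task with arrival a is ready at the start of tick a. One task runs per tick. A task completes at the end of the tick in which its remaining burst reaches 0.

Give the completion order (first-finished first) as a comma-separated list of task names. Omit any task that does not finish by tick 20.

completion order = E, B, C

t=0: vr[B=0 C=0] → run B
t=1: vr[B=512/263 C=0 E=0] → run C
t=2: vr[B=512/263 C=1024/423 E=0] → run E
t=3: vr[B=512/263 C=1024/423 E=1024/2501] → run E
t=4: vr[B=512/263 C=1024/423 E=2048/2501] → run E
t=5: vr[B=512/263 C=1024/423 E=3072/2501] → run E
t=6: vr[B=512/263 C=1024/423 E=4096/2501] → run E
t=7: vr[B=512/263 C=1024/423] → run B
t=8: vr[B=1024/263 C=1024/423] → run C
t=9: vr[B=1024/263 C=2048/423] → run B
t=10: vr[B=1536/263 C=2048/423] → run C
t=11: vr[B=1536/263 C=1024/141] → run B
t=12: vr[B=2048/263 C=1024/141] → run C
t=13: vr[B=2048/263 C=4096/423] → run B
t=14: vr[B=2560/263 C=4096/423] → run C
t=15: vr[B=2560/263 C=5120/423] → run B
t=16: vr[B=3072/263 C=5120/423] → run B
t=17: vr[B=3584/263 C=5120/423] → run C
t=18: vr[B=3584/263 C=2048/141] → run B
t=19: vr[C=2048/141] → run C
t=20: (idle)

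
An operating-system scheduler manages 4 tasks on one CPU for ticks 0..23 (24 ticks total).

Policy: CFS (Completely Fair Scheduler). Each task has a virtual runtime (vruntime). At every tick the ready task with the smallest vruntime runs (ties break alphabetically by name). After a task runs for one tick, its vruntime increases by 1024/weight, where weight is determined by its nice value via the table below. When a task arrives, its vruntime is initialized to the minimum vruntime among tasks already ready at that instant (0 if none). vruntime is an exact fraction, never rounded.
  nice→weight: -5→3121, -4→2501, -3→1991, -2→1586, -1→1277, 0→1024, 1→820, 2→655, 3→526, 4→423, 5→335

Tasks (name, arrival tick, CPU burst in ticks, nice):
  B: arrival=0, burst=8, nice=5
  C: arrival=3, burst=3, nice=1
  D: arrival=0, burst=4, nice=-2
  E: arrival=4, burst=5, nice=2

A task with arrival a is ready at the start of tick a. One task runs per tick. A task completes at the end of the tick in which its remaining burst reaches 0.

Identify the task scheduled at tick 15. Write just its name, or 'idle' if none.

t=0: vr[B=0 D=0] → run B
t=1: vr[B=1024/335 D=0] → run D
t=2: vr[B=1024/335 D=512/793] → run D
t=3: vr[B=1024/335 C=1024/793 D=1024/793] → run C
t=4: vr[B=1024/335 C=412928/162565 D=1024/793 E=1024/793] → run D
t=5: vr[B=1024/335 C=412928/162565 D=1536/793 E=1024/793] → run E
t=6: vr[B=1024/335 C=412928/162565 D=1536/793 E=1482752/519415] → run D
t=7: vr[B=1024/335 C=412928/162565 E=1482752/519415] → run C
t=8: vr[B=1024/335 C=615936/162565 E=1482752/519415] → run E
t=9: vr[B=1024/335 C=615936/162565 E=2294784/519415] → run B
t=10: vr[B=2048/335 C=615936/162565 E=2294784/519415] → run C
t=11: vr[B=2048/335 E=2294784/519415] → run E
t=12: vr[B=2048/335 E=3106816/519415] → run E
t=13: vr[B=2048/335 E=3918848/519415] → run B
t=14: vr[B=3072/335 E=3918848/519415] → run E
t=15: vr[B=3072/335] → run B
t=16: vr[B=4096/335] → run B
t=17: vr[B=1024/67] → run B
t=18: vr[B=6144/335] → run B
t=19: vr[B=7168/335] → run B
t=20: (idle)
t=21: (idle)
t=22: (idle)
t=23: (idle)

running at tick 15 = B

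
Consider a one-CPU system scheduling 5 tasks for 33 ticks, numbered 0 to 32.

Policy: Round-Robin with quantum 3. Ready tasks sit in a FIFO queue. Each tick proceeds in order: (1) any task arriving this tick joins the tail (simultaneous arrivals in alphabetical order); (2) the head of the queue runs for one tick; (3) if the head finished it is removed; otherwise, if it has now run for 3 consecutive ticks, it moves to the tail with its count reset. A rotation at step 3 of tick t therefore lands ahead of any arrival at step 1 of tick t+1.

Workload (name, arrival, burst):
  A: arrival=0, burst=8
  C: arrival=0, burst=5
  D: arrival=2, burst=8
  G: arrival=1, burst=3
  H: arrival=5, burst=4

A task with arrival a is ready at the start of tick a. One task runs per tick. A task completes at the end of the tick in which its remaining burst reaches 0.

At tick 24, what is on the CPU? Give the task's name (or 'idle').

running at tick 24 = A

t=0: queue=[A,C] q_used=0 → run A
t=1: queue=[A,C,G] q_used=1 → run A
t=2: queue=[A,C,G,D] q_used=2 → run A
t=3: queue=[C,G,D,A] q_used=0 → run C
t=4: queue=[C,G,D,A] q_used=1 → run C
t=5: queue=[C,G,D,A,H] q_used=2 → run C
t=6: queue=[G,D,A,H,C] q_used=0 → run G
t=7: queue=[G,D,A,H,C] q_used=1 → run G
t=8: queue=[G,D,A,H,C] q_used=2 → run G
t=9: queue=[D,A,H,C] q_used=0 → run D
t=10: queue=[D,A,H,C] q_used=1 → run D
t=11: queue=[D,A,H,C] q_used=2 → run D
t=12: queue=[A,H,C,D] q_used=0 → run A
t=13: queue=[A,H,C,D] q_used=1 → run A
t=14: queue=[A,H,C,D] q_used=2 → run A
t=15: queue=[H,C,D,A] q_used=0 → run H
t=16: queue=[H,C,D,A] q_used=1 → run H
t=17: queue=[H,C,D,A] q_used=2 → run H
t=18: queue=[C,D,A,H] q_used=0 → run C
t=19: queue=[C,D,A,H] q_used=1 → run C
t=20: queue=[D,A,H] q_used=0 → run D
t=21: queue=[D,A,H] q_used=1 → run D
t=22: queue=[D,A,H] q_used=2 → run D
t=23: queue=[A,H,D] q_used=0 → run A
t=24: queue=[A,H,D] q_used=1 → run A
t=25: queue=[H,D] q_used=0 → run H
t=26: queue=[D] q_used=0 → run D
t=27: queue=[D] q_used=1 → run D
t=28: (idle)
t=29: (idle)
t=30: (idle)
t=31: (idle)
t=32: (idle)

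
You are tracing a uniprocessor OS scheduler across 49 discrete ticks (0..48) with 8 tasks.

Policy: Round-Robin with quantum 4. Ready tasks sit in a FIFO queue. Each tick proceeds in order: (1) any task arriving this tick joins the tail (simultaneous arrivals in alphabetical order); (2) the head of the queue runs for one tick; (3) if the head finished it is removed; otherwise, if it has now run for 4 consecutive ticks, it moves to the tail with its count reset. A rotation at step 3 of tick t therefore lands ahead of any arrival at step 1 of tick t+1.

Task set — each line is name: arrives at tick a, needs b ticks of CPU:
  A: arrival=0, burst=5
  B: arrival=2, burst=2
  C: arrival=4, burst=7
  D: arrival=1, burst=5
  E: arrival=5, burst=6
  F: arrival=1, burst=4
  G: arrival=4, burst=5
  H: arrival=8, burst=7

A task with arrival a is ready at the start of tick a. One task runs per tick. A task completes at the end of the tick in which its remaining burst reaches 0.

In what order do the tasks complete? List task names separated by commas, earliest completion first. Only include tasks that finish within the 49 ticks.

completion order = F, B, A, D, C, G, E, H

t=0: queue=[A] q_used=0 → run A
t=1: queue=[A,D,F] q_used=1 → run A
t=2: queue=[A,D,F,B] q_used=2 → run A
t=3: queue=[A,D,F,B] q_used=3 → run A
t=4: queue=[D,F,B,A,C,G] q_used=0 → run D
t=5: queue=[D,F,B,A,C,G,E] q_used=1 → run D
t=6: queue=[D,F,B,A,C,G,E] q_used=2 → run D
t=7: queue=[D,F,B,A,C,G,E] q_used=3 → run D
t=8: queue=[F,B,A,C,G,E,D,H] q_used=0 → run F
t=9: queue=[F,B,A,C,G,E,D,H] q_used=1 → run F
t=10: queue=[F,B,A,C,G,E,D,H] q_used=2 → run F
t=11: queue=[F,B,A,C,G,E,D,H] q_used=3 → run F
t=12: queue=[B,A,C,G,E,D,H] q_used=0 → run B
t=13: queue=[B,A,C,G,E,D,H] q_used=1 → run B
t=14: queue=[A,C,G,E,D,H] q_used=0 → run A
t=15: queue=[C,G,E,D,H] q_used=0 → run C
t=16: queue=[C,G,E,D,H] q_used=1 → run C
t=17: queue=[C,G,E,D,H] q_used=2 → run C
t=18: queue=[C,G,E,D,H] q_used=3 → run C
t=19: queue=[G,E,D,H,C] q_used=0 → run G
t=20: queue=[G,E,D,H,C] q_used=1 → run G
t=21: queue=[G,E,D,H,C] q_used=2 → run G
t=22: queue=[G,E,D,H,C] q_used=3 → run G
t=23: queue=[E,D,H,C,G] q_used=0 → run E
t=24: queue=[E,D,H,C,G] q_used=1 → run E
t=25: queue=[E,D,H,C,G] q_used=2 → run E
t=26: queue=[E,D,H,C,G] q_used=3 → run E
t=27: queue=[D,H,C,G,E] q_used=0 → run D
t=28: queue=[H,C,G,E] q_used=0 → run H
t=29: queue=[H,C,G,E] q_used=1 → run H
t=30: queue=[H,C,G,E] q_used=2 → run H
t=31: queue=[H,C,G,E] q_used=3 → run H
t=32: queue=[C,G,E,H] q_used=0 → run C
t=33: queue=[C,G,E,H] q_used=1 → run C
t=34: queue=[C,G,E,H] q_used=2 → run C
t=35: queue=[G,E,H] q_used=0 → run G
t=36: queue=[E,H] q_used=0 → run E
t=37: queue=[E,H] q_used=1 → run E
t=38: queue=[H] q_used=0 → run H
t=39: queue=[H] q_used=1 → run H
t=40: queue=[H] q_used=2 → run H
t=41: (idle)
t=42: (idle)
t=43: (idle)
t=44: (idle)
t=45: (idle)
t=46: (idle)
t=47: (idle)
t=48: (idle)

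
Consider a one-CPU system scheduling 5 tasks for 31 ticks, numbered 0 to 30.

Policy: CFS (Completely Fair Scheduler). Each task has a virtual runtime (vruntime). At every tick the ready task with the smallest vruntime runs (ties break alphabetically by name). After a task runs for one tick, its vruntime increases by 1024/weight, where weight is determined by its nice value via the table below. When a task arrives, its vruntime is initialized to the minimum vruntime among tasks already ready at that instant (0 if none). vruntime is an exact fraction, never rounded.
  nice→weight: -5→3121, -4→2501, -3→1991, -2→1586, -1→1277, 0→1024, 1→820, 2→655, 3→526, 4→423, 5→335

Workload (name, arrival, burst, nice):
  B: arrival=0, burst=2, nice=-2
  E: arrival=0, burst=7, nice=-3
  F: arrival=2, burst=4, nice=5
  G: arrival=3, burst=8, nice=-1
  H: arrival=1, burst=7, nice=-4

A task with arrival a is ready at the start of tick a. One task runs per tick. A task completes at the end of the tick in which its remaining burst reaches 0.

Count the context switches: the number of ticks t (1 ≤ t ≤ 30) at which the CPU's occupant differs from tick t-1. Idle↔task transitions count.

t=0: vr[B=0 E=0] → run B
t=1: vr[B=512/793 E=0 H=0] → run E
t=2: vr[B=512/793 E=1024/1991 F=0 H=0] → run F
t=3: vr[B=512/793 E=1024/1991 F=1024/335 G=0 H=0] → run G
t=4: vr[B=512/793 E=1024/1991 F=1024/335 G=1024/1277 H=0] → run H
t=5: vr[B=512/793 E=1024/1991 F=1024/335 G=1024/1277 H=1024/2501] → run H
t=6: vr[B=512/793 E=1024/1991 F=1024/335 G=1024/1277 H=2048/2501] → run E
t=7: vr[B=512/793 E=2048/1991 F=1024/335 G=1024/1277 H=2048/2501] → run B
t=8: vr[E=2048/1991 F=1024/335 G=1024/1277 H=2048/2501] → run G
t=9: vr[E=2048/1991 F=1024/335 G=2048/1277 H=2048/2501] → run H
t=10: vr[E=2048/1991 F=1024/335 G=2048/1277 H=3072/2501] → run E
t=11: vr[E=3072/1991 F=1024/335 G=2048/1277 H=3072/2501] → run H
t=12: vr[E=3072/1991 F=1024/335 G=2048/1277 H=4096/2501] → run E
t=13: vr[E=4096/1991 F=1024/335 G=2048/1277 H=4096/2501] → run G
t=14: vr[E=4096/1991 F=1024/335 G=3072/1277 H=4096/2501] → run H
t=15: vr[E=4096/1991 F=1024/335 G=3072/1277 H=5120/2501] → run H
t=16: vr[E=4096/1991 F=1024/335 G=3072/1277 H=6144/2501] → run E
t=17: vr[E=5120/1991 F=1024/335 G=3072/1277 H=6144/2501] → run G
t=18: vr[E=5120/1991 F=1024/335 G=4096/1277 H=6144/2501] → run H
t=19: vr[E=5120/1991 F=1024/335 G=4096/1277] → run E
t=20: vr[E=6144/1991 F=1024/335 G=4096/1277] → run F
t=21: vr[E=6144/1991 F=2048/335 G=4096/1277] → run E
t=22: vr[F=2048/335 G=4096/1277] → run G
t=23: vr[F=2048/335 G=5120/1277] → run G
t=24: vr[F=2048/335 G=6144/1277] → run G
t=25: vr[F=2048/335 G=7168/1277] → run G
t=26: vr[F=2048/335] → run F
t=27: vr[F=3072/335] → run F
t=28: (idle)
t=29: (idle)
t=30: (idle)

context switches = 22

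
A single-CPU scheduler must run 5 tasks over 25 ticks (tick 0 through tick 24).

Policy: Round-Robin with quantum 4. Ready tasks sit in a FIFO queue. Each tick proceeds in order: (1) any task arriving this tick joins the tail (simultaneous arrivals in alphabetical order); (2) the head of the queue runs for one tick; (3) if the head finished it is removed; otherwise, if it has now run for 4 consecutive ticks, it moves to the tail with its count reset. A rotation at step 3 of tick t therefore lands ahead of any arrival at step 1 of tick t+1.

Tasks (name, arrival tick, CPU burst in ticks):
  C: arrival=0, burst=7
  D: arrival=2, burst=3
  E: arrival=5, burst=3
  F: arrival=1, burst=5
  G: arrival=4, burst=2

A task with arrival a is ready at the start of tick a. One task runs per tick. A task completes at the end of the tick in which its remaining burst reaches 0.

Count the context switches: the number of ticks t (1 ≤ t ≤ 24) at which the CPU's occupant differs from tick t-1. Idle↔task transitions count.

context switches = 7

t=0: queue=[C] q_used=0 → run C
t=1: queue=[C,F] q_used=1 → run C
t=2: queue=[C,F,D] q_used=2 → run C
t=3: queue=[C,F,D] q_used=3 → run C
t=4: queue=[F,D,C,G] q_used=0 → run F
t=5: queue=[F,D,C,G,E] q_used=1 → run F
t=6: queue=[F,D,C,G,E] q_used=2 → run F
t=7: queue=[F,D,C,G,E] q_used=3 → run F
t=8: queue=[D,C,G,E,F] q_used=0 → run D
t=9: queue=[D,C,G,E,F] q_used=1 → run D
t=10: queue=[D,C,G,E,F] q_used=2 → run D
t=11: queue=[C,G,E,F] q_used=0 → run C
t=12: queue=[C,G,E,F] q_used=1 → run C
t=13: queue=[C,G,E,F] q_used=2 → run C
t=14: queue=[G,E,F] q_used=0 → run G
t=15: queue=[G,E,F] q_used=1 → run G
t=16: queue=[E,F] q_used=0 → run E
t=17: queue=[E,F] q_used=1 → run E
t=18: queue=[E,F] q_used=2 → run E
t=19: queue=[F] q_used=0 → run F
t=20: (idle)
t=21: (idle)
t=22: (idle)
t=23: (idle)
t=24: (idle)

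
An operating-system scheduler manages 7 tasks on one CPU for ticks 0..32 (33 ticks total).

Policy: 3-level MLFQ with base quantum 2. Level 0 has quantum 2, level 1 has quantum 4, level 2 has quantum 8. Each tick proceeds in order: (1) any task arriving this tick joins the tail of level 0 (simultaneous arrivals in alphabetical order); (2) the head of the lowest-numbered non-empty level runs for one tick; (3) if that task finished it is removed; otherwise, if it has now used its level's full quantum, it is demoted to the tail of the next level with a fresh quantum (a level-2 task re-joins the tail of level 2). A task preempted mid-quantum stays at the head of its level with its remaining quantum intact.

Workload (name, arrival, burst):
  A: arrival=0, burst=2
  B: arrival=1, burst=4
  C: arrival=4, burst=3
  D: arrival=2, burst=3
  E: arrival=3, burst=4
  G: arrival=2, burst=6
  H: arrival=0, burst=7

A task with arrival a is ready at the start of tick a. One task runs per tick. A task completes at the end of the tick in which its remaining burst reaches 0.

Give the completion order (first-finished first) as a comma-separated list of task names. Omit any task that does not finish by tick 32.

completion order = A, B, D, G, E, C, H

t=0: L0/L1/L2 = AH/-/- → run A
t=1: L0/L1/L2 = AHB/-/- → run A
t=2: L0/L1/L2 = HBDG/-/- → run H
t=3: L0/L1/L2 = HBDGE/-/- → run H
t=4: L0/L1/L2 = BDGEC/H/- → run B
t=5: L0/L1/L2 = BDGEC/H/- → run B
t=6: L0/L1/L2 = DGEC/HB/- → run D
t=7: L0/L1/L2 = DGEC/HB/- → run D
t=8: L0/L1/L2 = GEC/HBD/- → run G
t=9: L0/L1/L2 = GEC/HBD/- → run G
t=10: L0/L1/L2 = EC/HBDG/- → run E
t=11: L0/L1/L2 = EC/HBDG/- → run E
t=12: L0/L1/L2 = C/HBDGE/- → run C
t=13: L0/L1/L2 = C/HBDGE/- → run C
t=14: L0/L1/L2 = -/HBDGEC/- → run H
t=15: L0/L1/L2 = -/HBDGEC/- → run H
t=16: L0/L1/L2 = -/HBDGEC/- → run H
t=17: L0/L1/L2 = -/HBDGEC/- → run H
t=18: L0/L1/L2 = -/BDGEC/H → run B
t=19: L0/L1/L2 = -/BDGEC/H → run B
t=20: L0/L1/L2 = -/DGEC/H → run D
t=21: L0/L1/L2 = -/GEC/H → run G
t=22: L0/L1/L2 = -/GEC/H → run G
t=23: L0/L1/L2 = -/GEC/H → run G
t=24: L0/L1/L2 = -/GEC/H → run G
t=25: L0/L1/L2 = -/EC/H → run E
t=26: L0/L1/L2 = -/EC/H → run E
t=27: L0/L1/L2 = -/C/H → run C
t=28: L0/L1/L2 = -/-/H → run H
t=29: (idle)
t=30: (idle)
t=31: (idle)
t=32: (idle)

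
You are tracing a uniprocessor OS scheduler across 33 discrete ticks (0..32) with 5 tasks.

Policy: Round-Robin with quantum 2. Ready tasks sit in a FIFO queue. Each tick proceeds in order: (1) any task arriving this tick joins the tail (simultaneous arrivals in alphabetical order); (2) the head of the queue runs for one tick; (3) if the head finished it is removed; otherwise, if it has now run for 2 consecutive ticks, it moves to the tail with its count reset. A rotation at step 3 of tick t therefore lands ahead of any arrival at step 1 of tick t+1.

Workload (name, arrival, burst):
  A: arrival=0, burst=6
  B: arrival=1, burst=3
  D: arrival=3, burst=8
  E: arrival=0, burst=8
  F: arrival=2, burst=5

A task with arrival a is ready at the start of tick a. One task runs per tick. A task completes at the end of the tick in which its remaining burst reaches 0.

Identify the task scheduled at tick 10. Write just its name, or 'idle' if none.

t=0: queue=[A,E] q_used=0 → run A
t=1: queue=[A,E,B] q_used=1 → run A
t=2: queue=[E,B,A,F] q_used=0 → run E
t=3: queue=[E,B,A,F,D] q_used=1 → run E
t=4: queue=[B,A,F,D,E] q_used=0 → run B
t=5: queue=[B,A,F,D,E] q_used=1 → run B
t=6: queue=[A,F,D,E,B] q_used=0 → run A
t=7: queue=[A,F,D,E,B] q_used=1 → run A
t=8: queue=[F,D,E,B,A] q_used=0 → run F
t=9: queue=[F,D,E,B,A] q_used=1 → run F
t=10: queue=[D,E,B,A,F] q_used=0 → run D
t=11: queue=[D,E,B,A,F] q_used=1 → run D
t=12: queue=[E,B,A,F,D] q_used=0 → run E
t=13: queue=[E,B,A,F,D] q_used=1 → run E
t=14: queue=[B,A,F,D,E] q_used=0 → run B
t=15: queue=[A,F,D,E] q_used=0 → run A
t=16: queue=[A,F,D,E] q_used=1 → run A
t=17: queue=[F,D,E] q_used=0 → run F
t=18: queue=[F,D,E] q_used=1 → run F
t=19: queue=[D,E,F] q_used=0 → run D
t=20: queue=[D,E,F] q_used=1 → run D
t=21: queue=[E,F,D] q_used=0 → run E
t=22: queue=[E,F,D] q_used=1 → run E
t=23: queue=[F,D,E] q_used=0 → run F
t=24: queue=[D,E] q_used=0 → run D
t=25: queue=[D,E] q_used=1 → run D
t=26: queue=[E,D] q_used=0 → run E
t=27: queue=[E,D] q_used=1 → run E
t=28: queue=[D] q_used=0 → run D
t=29: queue=[D] q_used=1 → run D
t=30: (idle)
t=31: (idle)
t=32: (idle)

running at tick 10 = D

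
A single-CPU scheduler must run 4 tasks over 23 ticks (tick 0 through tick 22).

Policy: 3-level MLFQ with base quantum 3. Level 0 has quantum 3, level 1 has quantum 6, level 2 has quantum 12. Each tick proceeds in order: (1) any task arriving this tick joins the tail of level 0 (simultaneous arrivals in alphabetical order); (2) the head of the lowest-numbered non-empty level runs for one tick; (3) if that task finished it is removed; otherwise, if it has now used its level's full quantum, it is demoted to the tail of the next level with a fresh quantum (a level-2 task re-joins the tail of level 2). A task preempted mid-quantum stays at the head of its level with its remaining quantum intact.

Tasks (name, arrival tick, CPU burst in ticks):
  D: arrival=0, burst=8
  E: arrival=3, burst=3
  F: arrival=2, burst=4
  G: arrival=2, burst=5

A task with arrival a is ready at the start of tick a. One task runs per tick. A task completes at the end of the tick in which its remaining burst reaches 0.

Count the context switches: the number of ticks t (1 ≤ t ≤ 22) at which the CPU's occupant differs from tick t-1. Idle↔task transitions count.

context switches = 7

t=0: L0/L1/L2 = D/-/- → run D
t=1: L0/L1/L2 = D/-/- → run D
t=2: L0/L1/L2 = DFG/-/- → run D
t=3: L0/L1/L2 = FGE/D/- → run F
t=4: L0/L1/L2 = FGE/D/- → run F
t=5: L0/L1/L2 = FGE/D/- → run F
t=6: L0/L1/L2 = GE/DF/- → run G
t=7: L0/L1/L2 = GE/DF/- → run G
t=8: L0/L1/L2 = GE/DF/- → run G
t=9: L0/L1/L2 = E/DFG/- → run E
t=10: L0/L1/L2 = E/DFG/- → run E
t=11: L0/L1/L2 = E/DFG/- → run E
t=12: L0/L1/L2 = -/DFG/- → run D
t=13: L0/L1/L2 = -/DFG/- → run D
t=14: L0/L1/L2 = -/DFG/- → run D
t=15: L0/L1/L2 = -/DFG/- → run D
t=16: L0/L1/L2 = -/DFG/- → run D
t=17: L0/L1/L2 = -/FG/- → run F
t=18: L0/L1/L2 = -/G/- → run G
t=19: L0/L1/L2 = -/G/- → run G
t=20: (idle)
t=21: (idle)
t=22: (idle)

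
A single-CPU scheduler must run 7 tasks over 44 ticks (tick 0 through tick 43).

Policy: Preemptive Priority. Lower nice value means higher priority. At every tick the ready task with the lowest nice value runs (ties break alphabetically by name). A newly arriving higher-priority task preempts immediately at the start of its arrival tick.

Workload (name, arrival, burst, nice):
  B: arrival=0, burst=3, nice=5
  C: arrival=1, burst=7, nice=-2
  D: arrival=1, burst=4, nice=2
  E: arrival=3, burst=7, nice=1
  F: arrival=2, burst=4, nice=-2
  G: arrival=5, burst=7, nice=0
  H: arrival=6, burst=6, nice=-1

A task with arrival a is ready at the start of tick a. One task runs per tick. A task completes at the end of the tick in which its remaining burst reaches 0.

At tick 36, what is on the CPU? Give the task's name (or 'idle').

t=0: ready={B} → run B
t=1: ready={B,C,D} → run C
t=2: ready={B,C,D,F} → run C
t=3: ready={B,C,D,E,F} → run C
t=4: ready={B,C,D,E,F} → run C
t=5: ready={B,C,D,E,F,G} → run C
t=6: ready={B,C,D,E,F,G,H} → run C
t=7: ready={B,C,D,E,F,G,H} → run C
t=8: ready={B,D,E,F,G,H} → run F
t=9: ready={B,D,E,F,G,H} → run F
t=10: ready={B,D,E,F,G,H} → run F
t=11: ready={B,D,E,F,G,H} → run F
t=12: ready={B,D,E,G,H} → run H
t=13: ready={B,D,E,G,H} → run H
t=14: ready={B,D,E,G,H} → run H
t=15: ready={B,D,E,G,H} → run H
t=16: ready={B,D,E,G,H} → run H
t=17: ready={B,D,E,G,H} → run H
t=18: ready={B,D,E,G} → run G
t=19: ready={B,D,E,G} → run G
t=20: ready={B,D,E,G} → run G
t=21: ready={B,D,E,G} → run G
t=22: ready={B,D,E,G} → run G
t=23: ready={B,D,E,G} → run G
t=24: ready={B,D,E,G} → run G
t=25: ready={B,D,E} → run E
t=26: ready={B,D,E} → run E
t=27: ready={B,D,E} → run E
t=28: ready={B,D,E} → run E
t=29: ready={B,D,E} → run E
t=30: ready={B,D,E} → run E
t=31: ready={B,D,E} → run E
t=32: ready={B,D} → run D
t=33: ready={B,D} → run D
t=34: ready={B,D} → run D
t=35: ready={B,D} → run D
t=36: ready={B} → run B
t=37: ready={B} → run B
t=38: (idle)
t=39: (idle)
t=40: (idle)
t=41: (idle)
t=42: (idle)
t=43: (idle)

running at tick 36 = B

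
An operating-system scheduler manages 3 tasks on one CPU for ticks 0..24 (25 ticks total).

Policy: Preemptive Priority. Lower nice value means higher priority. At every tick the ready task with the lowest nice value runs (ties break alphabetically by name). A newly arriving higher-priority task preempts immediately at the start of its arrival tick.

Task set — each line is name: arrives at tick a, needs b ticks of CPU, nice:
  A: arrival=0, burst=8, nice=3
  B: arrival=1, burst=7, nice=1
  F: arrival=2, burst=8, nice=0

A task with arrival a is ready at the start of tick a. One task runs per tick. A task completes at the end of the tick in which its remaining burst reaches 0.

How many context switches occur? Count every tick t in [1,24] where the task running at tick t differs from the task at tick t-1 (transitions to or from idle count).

t=0: ready={A} → run A
t=1: ready={A,B} → run B
t=2: ready={A,B,F} → run F
t=3: ready={A,B,F} → run F
t=4: ready={A,B,F} → run F
t=5: ready={A,B,F} → run F
t=6: ready={A,B,F} → run F
t=7: ready={A,B,F} → run F
t=8: ready={A,B,F} → run F
t=9: ready={A,B,F} → run F
t=10: ready={A,B} → run B
t=11: ready={A,B} → run B
t=12: ready={A,B} → run B
t=13: ready={A,B} → run B
t=14: ready={A,B} → run B
t=15: ready={A,B} → run B
t=16: ready={A} → run A
t=17: ready={A} → run A
t=18: ready={A} → run A
t=19: ready={A} → run A
t=20: ready={A} → run A
t=21: ready={A} → run A
t=22: ready={A} → run A
t=23: (idle)
t=24: (idle)

context switches = 5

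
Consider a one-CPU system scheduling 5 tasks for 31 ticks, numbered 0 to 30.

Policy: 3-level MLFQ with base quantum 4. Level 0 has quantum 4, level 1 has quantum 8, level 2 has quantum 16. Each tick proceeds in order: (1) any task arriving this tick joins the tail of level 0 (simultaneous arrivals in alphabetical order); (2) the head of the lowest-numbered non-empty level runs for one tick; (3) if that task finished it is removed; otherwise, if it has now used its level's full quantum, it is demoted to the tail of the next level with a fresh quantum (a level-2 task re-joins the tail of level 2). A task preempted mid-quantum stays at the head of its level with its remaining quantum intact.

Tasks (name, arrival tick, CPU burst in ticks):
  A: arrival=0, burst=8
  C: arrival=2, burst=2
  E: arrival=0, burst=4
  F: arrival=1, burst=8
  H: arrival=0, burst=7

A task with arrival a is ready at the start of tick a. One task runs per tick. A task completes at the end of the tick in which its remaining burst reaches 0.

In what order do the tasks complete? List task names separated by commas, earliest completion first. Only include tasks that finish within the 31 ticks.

t=0: L0/L1/L2 = AEH/-/- → run A
t=1: L0/L1/L2 = AEHF/-/- → run A
t=2: L0/L1/L2 = AEHFC/-/- → run A
t=3: L0/L1/L2 = AEHFC/-/- → run A
t=4: L0/L1/L2 = EHFC/A/- → run E
t=5: L0/L1/L2 = EHFC/A/- → run E
t=6: L0/L1/L2 = EHFC/A/- → run E
t=7: L0/L1/L2 = EHFC/A/- → run E
t=8: L0/L1/L2 = HFC/A/- → run H
t=9: L0/L1/L2 = HFC/A/- → run H
t=10: L0/L1/L2 = HFC/A/- → run H
t=11: L0/L1/L2 = HFC/A/- → run H
t=12: L0/L1/L2 = FC/AH/- → run F
t=13: L0/L1/L2 = FC/AH/- → run F
t=14: L0/L1/L2 = FC/AH/- → run F
t=15: L0/L1/L2 = FC/AH/- → run F
t=16: L0/L1/L2 = C/AHF/- → run C
t=17: L0/L1/L2 = C/AHF/- → run C
t=18: L0/L1/L2 = -/AHF/- → run A
t=19: L0/L1/L2 = -/AHF/- → run A
t=20: L0/L1/L2 = -/AHF/- → run A
t=21: L0/L1/L2 = -/AHF/- → run A
t=22: L0/L1/L2 = -/HF/- → run H
t=23: L0/L1/L2 = -/HF/- → run H
t=24: L0/L1/L2 = -/HF/- → run H
t=25: L0/L1/L2 = -/F/- → run F
t=26: L0/L1/L2 = -/F/- → run F
t=27: L0/L1/L2 = -/F/- → run F
t=28: L0/L1/L2 = -/F/- → run F
t=29: (idle)
t=30: (idle)

completion order = E, C, A, H, F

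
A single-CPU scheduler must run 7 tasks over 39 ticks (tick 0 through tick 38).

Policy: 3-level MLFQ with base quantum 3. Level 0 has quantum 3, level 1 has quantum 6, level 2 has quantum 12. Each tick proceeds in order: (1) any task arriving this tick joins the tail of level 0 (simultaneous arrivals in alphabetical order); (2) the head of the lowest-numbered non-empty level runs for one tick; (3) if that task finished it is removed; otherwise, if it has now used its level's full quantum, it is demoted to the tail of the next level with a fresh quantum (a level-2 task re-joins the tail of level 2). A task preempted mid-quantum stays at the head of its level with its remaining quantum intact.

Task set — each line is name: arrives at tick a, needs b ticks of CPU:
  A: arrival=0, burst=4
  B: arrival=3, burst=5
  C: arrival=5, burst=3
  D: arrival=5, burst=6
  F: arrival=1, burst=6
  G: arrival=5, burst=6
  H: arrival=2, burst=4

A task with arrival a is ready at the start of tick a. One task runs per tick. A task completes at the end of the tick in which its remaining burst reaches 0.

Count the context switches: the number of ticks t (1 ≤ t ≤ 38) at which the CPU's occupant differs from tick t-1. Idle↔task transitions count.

t=0: L0/L1/L2 = A/-/- → run A
t=1: L0/L1/L2 = AF/-/- → run A
t=2: L0/L1/L2 = AFH/-/- → run A
t=3: L0/L1/L2 = FHB/A/- → run F
t=4: L0/L1/L2 = FHB/A/- → run F
t=5: L0/L1/L2 = FHBCDG/A/- → run F
t=6: L0/L1/L2 = HBCDG/AF/- → run H
t=7: L0/L1/L2 = HBCDG/AF/- → run H
t=8: L0/L1/L2 = HBCDG/AF/- → run H
t=9: L0/L1/L2 = BCDG/AFH/- → run B
t=10: L0/L1/L2 = BCDG/AFH/- → run B
t=11: L0/L1/L2 = BCDG/AFH/- → run B
t=12: L0/L1/L2 = CDG/AFHB/- → run C
t=13: L0/L1/L2 = CDG/AFHB/- → run C
t=14: L0/L1/L2 = CDG/AFHB/- → run C
t=15: L0/L1/L2 = DG/AFHB/- → run D
t=16: L0/L1/L2 = DG/AFHB/- → run D
t=17: L0/L1/L2 = DG/AFHB/- → run D
t=18: L0/L1/L2 = G/AFHBD/- → run G
t=19: L0/L1/L2 = G/AFHBD/- → run G
t=20: L0/L1/L2 = G/AFHBD/- → run G
t=21: L0/L1/L2 = -/AFHBDG/- → run A
t=22: L0/L1/L2 = -/FHBDG/- → run F
t=23: L0/L1/L2 = -/FHBDG/- → run F
t=24: L0/L1/L2 = -/FHBDG/- → run F
t=25: L0/L1/L2 = -/HBDG/- → run H
t=26: L0/L1/L2 = -/BDG/- → run B
t=27: L0/L1/L2 = -/BDG/- → run B
t=28: L0/L1/L2 = -/DG/- → run D
t=29: L0/L1/L2 = -/DG/- → run D
t=30: L0/L1/L2 = -/DG/- → run D
t=31: L0/L1/L2 = -/G/- → run G
t=32: L0/L1/L2 = -/G/- → run G
t=33: L0/L1/L2 = -/G/- → run G
t=34: (idle)
t=35: (idle)
t=36: (idle)
t=37: (idle)
t=38: (idle)

context switches = 13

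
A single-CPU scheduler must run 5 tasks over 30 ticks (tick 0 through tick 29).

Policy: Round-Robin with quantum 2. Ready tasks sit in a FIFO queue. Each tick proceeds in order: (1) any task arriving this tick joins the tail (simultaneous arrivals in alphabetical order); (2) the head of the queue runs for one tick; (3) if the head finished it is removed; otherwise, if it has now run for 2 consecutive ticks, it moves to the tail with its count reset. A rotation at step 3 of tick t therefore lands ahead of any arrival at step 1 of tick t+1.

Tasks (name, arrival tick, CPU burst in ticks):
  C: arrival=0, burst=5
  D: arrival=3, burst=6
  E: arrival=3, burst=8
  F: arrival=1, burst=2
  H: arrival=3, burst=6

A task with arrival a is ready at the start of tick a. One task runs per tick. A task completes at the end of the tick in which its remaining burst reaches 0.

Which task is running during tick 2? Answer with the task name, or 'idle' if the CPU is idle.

running at tick 2 = F

t=0: queue=[C] q_used=0 → run C
t=1: queue=[C,F] q_used=1 → run C
t=2: queue=[F,C] q_used=0 → run F
t=3: queue=[F,C,D,E,H] q_used=1 → run F
t=4: queue=[C,D,E,H] q_used=0 → run C
t=5: queue=[C,D,E,H] q_used=1 → run C
t=6: queue=[D,E,H,C] q_used=0 → run D
t=7: queue=[D,E,H,C] q_used=1 → run D
t=8: queue=[E,H,C,D] q_used=0 → run E
t=9: queue=[E,H,C,D] q_used=1 → run E
t=10: queue=[H,C,D,E] q_used=0 → run H
t=11: queue=[H,C,D,E] q_used=1 → run H
t=12: queue=[C,D,E,H] q_used=0 → run C
t=13: queue=[D,E,H] q_used=0 → run D
t=14: queue=[D,E,H] q_used=1 → run D
t=15: queue=[E,H,D] q_used=0 → run E
t=16: queue=[E,H,D] q_used=1 → run E
t=17: queue=[H,D,E] q_used=0 → run H
t=18: queue=[H,D,E] q_used=1 → run H
t=19: queue=[D,E,H] q_used=0 → run D
t=20: queue=[D,E,H] q_used=1 → run D
t=21: queue=[E,H] q_used=0 → run E
t=22: queue=[E,H] q_used=1 → run E
t=23: queue=[H,E] q_used=0 → run H
t=24: queue=[H,E] q_used=1 → run H
t=25: queue=[E] q_used=0 → run E
t=26: queue=[E] q_used=1 → run E
t=27: (idle)
t=28: (idle)
t=29: (idle)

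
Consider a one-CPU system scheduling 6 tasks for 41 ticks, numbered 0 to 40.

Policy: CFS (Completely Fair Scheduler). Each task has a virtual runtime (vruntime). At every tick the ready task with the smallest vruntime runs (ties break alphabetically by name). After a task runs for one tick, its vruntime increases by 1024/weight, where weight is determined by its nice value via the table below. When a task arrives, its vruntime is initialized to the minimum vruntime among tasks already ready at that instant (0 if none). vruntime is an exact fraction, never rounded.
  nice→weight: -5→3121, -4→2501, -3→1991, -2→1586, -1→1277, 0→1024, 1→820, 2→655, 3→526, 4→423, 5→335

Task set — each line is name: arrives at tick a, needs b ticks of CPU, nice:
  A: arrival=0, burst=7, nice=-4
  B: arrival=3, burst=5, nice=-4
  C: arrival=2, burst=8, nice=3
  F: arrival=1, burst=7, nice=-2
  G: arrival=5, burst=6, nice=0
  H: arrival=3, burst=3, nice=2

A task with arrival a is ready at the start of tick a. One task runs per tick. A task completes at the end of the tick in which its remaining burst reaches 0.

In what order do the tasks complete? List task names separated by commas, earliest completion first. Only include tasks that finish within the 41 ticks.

t=0: vr[A=0] → run A
t=1: vr[A=1024/2501 F=1024/2501] → run A
t=2: vr[A=2048/2501 C=1024/2501 F=1024/2501] → run C
t=3: vr[A=2048/2501 B=1024/2501 C=1549824/657763 F=1024/2501 H=1024/2501] → run B
t=4: vr[A=2048/2501 B=2048/2501 C=1549824/657763 F=1024/2501 H=1024/2501] → run F
t=5: vr[A=2048/2501 B=2048/2501 C=1549824/657763 F=34304/32513 G=1024/2501 H=1024/2501] → run G
t=6: vr[A=2048/2501 B=2048/2501 C=1549824/657763 F=34304/32513 G=3525/2501 H=1024/2501] → run H
t=7: vr[A=2048/2501 B=2048/2501 C=1549824/657763 F=34304/32513 G=3525/2501 H=3231744/1638155] → run A
t=8: vr[A=3072/2501 B=2048/2501 C=1549824/657763 F=34304/32513 G=3525/2501 H=3231744/1638155] → run B
t=9: vr[A=3072/2501 B=3072/2501 C=1549824/657763 F=34304/32513 G=3525/2501 H=3231744/1638155] → run F
t=10: vr[A=3072/2501 B=3072/2501 C=1549824/657763 F=55296/32513 G=3525/2501 H=3231744/1638155] → run A
t=11: vr[A=4096/2501 B=3072/2501 C=1549824/657763 F=55296/32513 G=3525/2501 H=3231744/1638155] → run B
t=12: vr[A=4096/2501 B=4096/2501 C=1549824/657763 F=55296/32513 G=3525/2501 H=3231744/1638155] → run G
t=13: vr[A=4096/2501 B=4096/2501 C=1549824/657763 F=55296/32513 G=6026/2501 H=3231744/1638155] → run A
t=14: vr[A=5120/2501 B=4096/2501 C=1549824/657763 F=55296/32513 G=6026/2501 H=3231744/1638155] → run B
t=15: vr[A=5120/2501 B=5120/2501 C=1549824/657763 F=55296/32513 G=6026/2501 H=3231744/1638155] → run F
t=16: vr[A=5120/2501 B=5120/2501 C=1549824/657763 F=76288/32513 G=6026/2501 H=3231744/1638155] → run H
t=17: vr[A=5120/2501 B=5120/2501 C=1549824/657763 F=76288/32513 G=6026/2501 H=5792768/1638155] → run A
t=18: vr[A=6144/2501 B=5120/2501 C=1549824/657763 F=76288/32513 G=6026/2501 H=5792768/1638155] → run B
t=19: vr[A=6144/2501 C=1549824/657763 F=76288/32513 G=6026/2501 H=5792768/1638155] → run F
t=20: vr[A=6144/2501 C=1549824/657763 F=97280/32513 G=6026/2501 H=5792768/1638155] → run C
t=21: vr[A=6144/2501 C=2830336/657763 F=97280/32513 G=6026/2501 H=5792768/1638155] → run G
t=22: vr[A=6144/2501 C=2830336/657763 F=97280/32513 G=8527/2501 H=5792768/1638155] → run A
t=23: vr[C=2830336/657763 F=97280/32513 G=8527/2501 H=5792768/1638155] → run F
t=24: vr[C=2830336/657763 F=118272/32513 G=8527/2501 H=5792768/1638155] → run G
t=25: vr[C=2830336/657763 F=118272/32513 G=11028/2501 H=5792768/1638155] → run H
t=26: vr[C=2830336/657763 F=118272/32513 G=11028/2501] → run F
t=27: vr[C=2830336/657763 F=139264/32513 G=11028/2501] → run F
t=28: vr[C=2830336/657763 G=11028/2501] → run C
t=29: vr[C=4110848/657763 G=11028/2501] → run G
t=30: vr[C=4110848/657763 G=13529/2501] → run G
t=31: vr[C=4110848/657763] → run C
t=32: vr[C=5391360/657763] → run C
t=33: vr[C=6671872/657763] → run C
t=34: vr[C=7952384/657763] → run C
t=35: vr[C=9232896/657763] → run C
t=36: (idle)
t=37: (idle)
t=38: (idle)
t=39: (idle)
t=40: (idle)

completion order = B, A, H, F, G, C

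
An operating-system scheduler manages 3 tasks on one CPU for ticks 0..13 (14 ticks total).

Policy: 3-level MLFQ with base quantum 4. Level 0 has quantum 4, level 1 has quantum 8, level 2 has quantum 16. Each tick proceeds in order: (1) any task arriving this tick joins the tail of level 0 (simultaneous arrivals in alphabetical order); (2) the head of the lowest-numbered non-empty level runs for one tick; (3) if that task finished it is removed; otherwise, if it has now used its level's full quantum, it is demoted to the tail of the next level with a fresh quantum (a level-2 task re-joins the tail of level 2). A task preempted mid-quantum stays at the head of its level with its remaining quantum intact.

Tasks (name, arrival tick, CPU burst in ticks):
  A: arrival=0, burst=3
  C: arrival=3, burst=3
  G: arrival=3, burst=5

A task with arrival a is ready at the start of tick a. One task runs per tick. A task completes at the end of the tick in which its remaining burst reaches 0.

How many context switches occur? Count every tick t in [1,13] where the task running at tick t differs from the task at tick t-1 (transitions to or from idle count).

t=0: L0/L1/L2 = A/-/- → run A
t=1: L0/L1/L2 = A/-/- → run A
t=2: L0/L1/L2 = A/-/- → run A
t=3: L0/L1/L2 = CG/-/- → run C
t=4: L0/L1/L2 = CG/-/- → run C
t=5: L0/L1/L2 = CG/-/- → run C
t=6: L0/L1/L2 = G/-/- → run G
t=7: L0/L1/L2 = G/-/- → run G
t=8: L0/L1/L2 = G/-/- → run G
t=9: L0/L1/L2 = G/-/- → run G
t=10: L0/L1/L2 = -/G/- → run G
t=11: (idle)
t=12: (idle)
t=13: (idle)

context switches = 3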